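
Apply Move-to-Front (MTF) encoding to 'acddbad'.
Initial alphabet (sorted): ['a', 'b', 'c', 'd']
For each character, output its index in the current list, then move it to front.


MTF encoding:
'a': index 0 in ['a', 'b', 'c', 'd'] -> ['a', 'b', 'c', 'd']
'c': index 2 in ['a', 'b', 'c', 'd'] -> ['c', 'a', 'b', 'd']
'd': index 3 in ['c', 'a', 'b', 'd'] -> ['d', 'c', 'a', 'b']
'd': index 0 in ['d', 'c', 'a', 'b'] -> ['d', 'c', 'a', 'b']
'b': index 3 in ['d', 'c', 'a', 'b'] -> ['b', 'd', 'c', 'a']
'a': index 3 in ['b', 'd', 'c', 'a'] -> ['a', 'b', 'd', 'c']
'd': index 2 in ['a', 'b', 'd', 'c'] -> ['d', 'a', 'b', 'c']


Output: [0, 2, 3, 0, 3, 3, 2]


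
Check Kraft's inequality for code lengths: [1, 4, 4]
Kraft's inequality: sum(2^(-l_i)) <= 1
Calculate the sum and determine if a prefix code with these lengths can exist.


Sum = 2^(-1) + 2^(-4) + 2^(-4)
    = 0.5 + 0.0625 + 0.0625
    = 10/16 = 0.625
Since 0.625 <= 1, Kraft's inequality IS satisfied.
A prefix code with these lengths CAN exist.

Kraft sum = 0.625. Satisfied.


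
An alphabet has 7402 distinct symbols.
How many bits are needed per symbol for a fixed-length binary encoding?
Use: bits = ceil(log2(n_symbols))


log2(7402) = 12.8537
Bracket: 2^12 = 4096 < 7402 <= 2^13 = 8192
So ceil(log2(7402)) = 13

bits = ceil(log2(7402)) = ceil(12.8537) = 13 bits


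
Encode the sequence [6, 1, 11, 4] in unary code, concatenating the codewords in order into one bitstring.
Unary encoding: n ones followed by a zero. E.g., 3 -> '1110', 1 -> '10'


Encode each number as n ones followed by a terminating 0:
  6 -> 1111110 (7 bits)
  1 -> 10 (2 bits)
  11 -> 111111111110 (12 bits)
  4 -> 11110 (5 bits)
Total length = 7 + 2 + 12 + 5 = 26 bits.

Unary([6, 1, 11, 4]) = 11111101011111111111011110 (26 bits)


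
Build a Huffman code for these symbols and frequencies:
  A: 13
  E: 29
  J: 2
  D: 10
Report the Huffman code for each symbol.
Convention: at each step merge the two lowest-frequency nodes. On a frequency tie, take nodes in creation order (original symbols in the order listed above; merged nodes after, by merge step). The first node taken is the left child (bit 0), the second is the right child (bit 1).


Huffman tree construction:
Step 1: Merge J(2) + D(10) = 12
Step 2: Merge (J+D)(12) + A(13) = 25
Step 3: Merge ((J+D)+A)(25) + E(29) = 54
Read each symbol's code off the tree from the root (left child = 0, right child = 1).

Codes:
  A: 01 (length 2)
  E: 1 (length 1)
  J: 000 (length 3)
  D: 001 (length 3)
Average code length: 91/54 = 1.6852 bits/symbol


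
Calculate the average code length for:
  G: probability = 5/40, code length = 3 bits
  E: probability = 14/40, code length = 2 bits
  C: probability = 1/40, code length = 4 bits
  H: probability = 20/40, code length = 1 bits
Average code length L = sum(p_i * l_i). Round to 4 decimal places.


Weighted contributions p_i * l_i:
  G: (5/40) * 3 = 15/40
  E: (14/40) * 2 = 28/40
  C: (1/40) * 4 = 4/40
  H: (20/40) * 1 = 20/40
Sum = (15 + 28 + 4 + 20)/40 = 67/40

L = 67/40 = 1.6750 bits/symbol


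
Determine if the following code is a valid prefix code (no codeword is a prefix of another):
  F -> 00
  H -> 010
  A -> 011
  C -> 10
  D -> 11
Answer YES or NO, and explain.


Checking each pair (does one codeword prefix another?):
  F='00' vs H='010': no prefix
  F='00' vs A='011': no prefix
  F='00' vs C='10': no prefix
  F='00' vs D='11': no prefix
  H='010' vs F='00': no prefix
  H='010' vs A='011': no prefix
  H='010' vs C='10': no prefix
  H='010' vs D='11': no prefix
  A='011' vs F='00': no prefix
  A='011' vs H='010': no prefix
  A='011' vs C='10': no prefix
  A='011' vs D='11': no prefix
  C='10' vs F='00': no prefix
  C='10' vs H='010': no prefix
  C='10' vs A='011': no prefix
  C='10' vs D='11': no prefix
  D='11' vs F='00': no prefix
  D='11' vs H='010': no prefix
  D='11' vs A='011': no prefix
  D='11' vs C='10': no prefix
No violation found over all pairs.

YES -- this is a valid prefix code. No codeword is a prefix of any other codeword.


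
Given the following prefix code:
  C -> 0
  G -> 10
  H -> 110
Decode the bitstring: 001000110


Decoding step by step:
Bits 0 -> C
Bits 0 -> C
Bits 10 -> G
Bits 0 -> C
Bits 0 -> C
Bits 110 -> H


Decoded message: CCGCCH


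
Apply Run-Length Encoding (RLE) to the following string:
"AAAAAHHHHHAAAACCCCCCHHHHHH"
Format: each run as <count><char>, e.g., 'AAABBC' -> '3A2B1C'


Scanning runs left to right:
  i=0: run of 'A' x 5 -> '5A'
  i=5: run of 'H' x 5 -> '5H'
  i=10: run of 'A' x 4 -> '4A'
  i=14: run of 'C' x 6 -> '6C'
  i=20: run of 'H' x 6 -> '6H'

RLE = 5A5H4A6C6H


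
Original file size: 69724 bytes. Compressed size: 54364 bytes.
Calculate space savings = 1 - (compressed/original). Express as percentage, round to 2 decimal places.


ratio = compressed/original = 54364/69724 = 0.779703
savings = 1 - ratio = 1 - 0.779703 = 0.220297
as a percentage: 0.220297 * 100 = 22.03%

Space savings = 1 - 54364/69724 = 22.03%


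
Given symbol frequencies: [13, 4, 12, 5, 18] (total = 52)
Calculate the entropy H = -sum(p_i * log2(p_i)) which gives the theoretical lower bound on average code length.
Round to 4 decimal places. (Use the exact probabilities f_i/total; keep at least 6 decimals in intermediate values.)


Per-symbol terms -p_i * log2(p_i) with p_i = f_i/52:
  p = 13/52 = 0.250000: log2(p) = -2.000000, -p*log2(p) = 0.500000
  p = 4/52 = 0.076923: log2(p) = -3.700440, -p*log2(p) = 0.284649
  p = 12/52 = 0.230769: log2(p) = -2.115477, -p*log2(p) = 0.488187
  p = 5/52 = 0.096154: log2(p) = -3.378512, -p*log2(p) = 0.324857
  p = 18/52 = 0.346154: log2(p) = -1.530515, -p*log2(p) = 0.529794
H = 0.500000 + 0.284649 + 0.488187 + 0.324857 + 0.529794 = 2.127487

H = 2.1275 bits/symbol


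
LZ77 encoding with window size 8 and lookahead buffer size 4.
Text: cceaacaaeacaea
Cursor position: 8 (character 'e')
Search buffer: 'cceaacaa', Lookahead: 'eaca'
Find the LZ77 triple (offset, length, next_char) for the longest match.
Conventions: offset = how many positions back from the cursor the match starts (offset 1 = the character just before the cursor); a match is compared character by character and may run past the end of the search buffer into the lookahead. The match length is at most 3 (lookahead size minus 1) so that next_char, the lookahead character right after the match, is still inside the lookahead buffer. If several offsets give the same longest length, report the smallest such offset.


Try each offset into the search buffer:
  offset=1 (pos 7, char 'a'): match length 0
  offset=2 (pos 6, char 'a'): match length 0
  offset=3 (pos 5, char 'c'): match length 0
  offset=4 (pos 4, char 'a'): match length 0
  offset=5 (pos 3, char 'a'): match length 0
  offset=6 (pos 2, char 'e'): match length 2
  offset=7 (pos 1, char 'c'): match length 0
  offset=8 (pos 0, char 'c'): match length 0
Longest match has length 2 at offset 6.
next_char = character at position 8 + 2 = 10 -> 'c'

Best match: offset=6, length=2 (matching 'ea' starting at position 2)
LZ77 triple: (6, 2, 'c')


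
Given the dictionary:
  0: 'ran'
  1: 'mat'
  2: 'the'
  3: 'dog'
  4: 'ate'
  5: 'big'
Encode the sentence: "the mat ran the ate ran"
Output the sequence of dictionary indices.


Look up each word in the dictionary:
  'the' -> 2
  'mat' -> 1
  'ran' -> 0
  'the' -> 2
  'ate' -> 4
  'ran' -> 0

Encoded: [2, 1, 0, 2, 4, 0]


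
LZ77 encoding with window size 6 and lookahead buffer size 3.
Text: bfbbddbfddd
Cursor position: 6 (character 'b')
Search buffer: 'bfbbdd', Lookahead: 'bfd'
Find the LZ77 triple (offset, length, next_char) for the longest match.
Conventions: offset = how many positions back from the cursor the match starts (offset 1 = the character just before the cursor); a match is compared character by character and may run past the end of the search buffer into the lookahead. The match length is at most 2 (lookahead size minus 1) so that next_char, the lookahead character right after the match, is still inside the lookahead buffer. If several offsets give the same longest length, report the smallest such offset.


Try each offset into the search buffer:
  offset=1 (pos 5, char 'd'): match length 0
  offset=2 (pos 4, char 'd'): match length 0
  offset=3 (pos 3, char 'b'): match length 1
  offset=4 (pos 2, char 'b'): match length 1
  offset=5 (pos 1, char 'f'): match length 0
  offset=6 (pos 0, char 'b'): match length 2
Longest match has length 2 at offset 6.
next_char = character at position 6 + 2 = 8 -> 'd'

Best match: offset=6, length=2 (matching 'bf' starting at position 0)
LZ77 triple: (6, 2, 'd')


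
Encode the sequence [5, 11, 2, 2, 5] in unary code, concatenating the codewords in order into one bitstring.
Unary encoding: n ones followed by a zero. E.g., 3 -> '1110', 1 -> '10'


Encode each number as n ones followed by a terminating 0:
  5 -> 111110 (6 bits)
  11 -> 111111111110 (12 bits)
  2 -> 110 (3 bits)
  2 -> 110 (3 bits)
  5 -> 111110 (6 bits)
Total length = 6 + 12 + 3 + 3 + 6 = 30 bits.

Unary([5, 11, 2, 2, 5]) = 111110111111111110110110111110 (30 bits)


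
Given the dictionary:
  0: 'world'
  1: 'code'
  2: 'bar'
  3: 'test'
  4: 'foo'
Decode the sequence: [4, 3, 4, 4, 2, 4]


Look up each index in the dictionary:
  4 -> 'foo'
  3 -> 'test'
  4 -> 'foo'
  4 -> 'foo'
  2 -> 'bar'
  4 -> 'foo'

Decoded: "foo test foo foo bar foo"


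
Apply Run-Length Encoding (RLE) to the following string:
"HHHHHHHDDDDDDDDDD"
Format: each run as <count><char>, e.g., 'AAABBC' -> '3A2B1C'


Scanning runs left to right:
  i=0: run of 'H' x 7 -> '7H'
  i=7: run of 'D' x 10 -> '10D'

RLE = 7H10D


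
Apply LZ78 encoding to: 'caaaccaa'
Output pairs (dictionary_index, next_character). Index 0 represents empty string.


LZ78 encoding steps:
Dictionary: {0: ''}
Step 1: w='' (idx 0), next='c' -> output (0, 'c'), add 'c' as idx 1
Step 2: w='' (idx 0), next='a' -> output (0, 'a'), add 'a' as idx 2
Step 3: w='a' (idx 2), next='a' -> output (2, 'a'), add 'aa' as idx 3
Step 4: w='c' (idx 1), next='c' -> output (1, 'c'), add 'cc' as idx 4
Step 5: w='aa' (idx 3), end of input -> output (3, '')


Encoded: [(0, 'c'), (0, 'a'), (2, 'a'), (1, 'c'), (3, '')]


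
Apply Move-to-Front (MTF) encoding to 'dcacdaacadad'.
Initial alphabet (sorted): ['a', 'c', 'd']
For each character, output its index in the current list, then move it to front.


MTF encoding:
'd': index 2 in ['a', 'c', 'd'] -> ['d', 'a', 'c']
'c': index 2 in ['d', 'a', 'c'] -> ['c', 'd', 'a']
'a': index 2 in ['c', 'd', 'a'] -> ['a', 'c', 'd']
'c': index 1 in ['a', 'c', 'd'] -> ['c', 'a', 'd']
'd': index 2 in ['c', 'a', 'd'] -> ['d', 'c', 'a']
'a': index 2 in ['d', 'c', 'a'] -> ['a', 'd', 'c']
'a': index 0 in ['a', 'd', 'c'] -> ['a', 'd', 'c']
'c': index 2 in ['a', 'd', 'c'] -> ['c', 'a', 'd']
'a': index 1 in ['c', 'a', 'd'] -> ['a', 'c', 'd']
'd': index 2 in ['a', 'c', 'd'] -> ['d', 'a', 'c']
'a': index 1 in ['d', 'a', 'c'] -> ['a', 'd', 'c']
'd': index 1 in ['a', 'd', 'c'] -> ['d', 'a', 'c']


Output: [2, 2, 2, 1, 2, 2, 0, 2, 1, 2, 1, 1]


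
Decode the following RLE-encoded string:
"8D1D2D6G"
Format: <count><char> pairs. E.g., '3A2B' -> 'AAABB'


Expanding each <count><char> pair:
  8D -> 'DDDDDDDD'
  1D -> 'D'
  2D -> 'DD'
  6G -> 'GGGGGG'

Decoded = DDDDDDDDDDDGGGGGG


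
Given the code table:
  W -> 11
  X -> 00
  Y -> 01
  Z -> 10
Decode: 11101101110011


Decoding:
11 -> W
10 -> Z
11 -> W
01 -> Y
11 -> W
00 -> X
11 -> W


Result: WZWYWXW


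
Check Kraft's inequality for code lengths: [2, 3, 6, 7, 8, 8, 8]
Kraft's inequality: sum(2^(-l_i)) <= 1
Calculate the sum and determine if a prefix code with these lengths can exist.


Sum = 2^(-2) + 2^(-3) + 2^(-6) + 2^(-7) + 2^(-8) + 2^(-8) + 2^(-8)
    = 0.25 + 0.125 + 0.015625 + 0.0078125 + 0.00390625 + 0.00390625 + 0.00390625
    = 105/256 = 0.41015625
Since 0.41015625 <= 1, Kraft's inequality IS satisfied.
A prefix code with these lengths CAN exist.

Kraft sum = 0.41015625. Satisfied.


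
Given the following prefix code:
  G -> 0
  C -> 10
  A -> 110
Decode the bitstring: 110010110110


Decoding step by step:
Bits 110 -> A
Bits 0 -> G
Bits 10 -> C
Bits 110 -> A
Bits 110 -> A


Decoded message: AGCAA


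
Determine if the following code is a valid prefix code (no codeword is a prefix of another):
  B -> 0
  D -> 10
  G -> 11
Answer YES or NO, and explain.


Checking each pair (does one codeword prefix another?):
  B='0' vs D='10': no prefix
  B='0' vs G='11': no prefix
  D='10' vs B='0': no prefix
  D='10' vs G='11': no prefix
  G='11' vs B='0': no prefix
  G='11' vs D='10': no prefix
No violation found over all pairs.

YES -- this is a valid prefix code. No codeword is a prefix of any other codeword.


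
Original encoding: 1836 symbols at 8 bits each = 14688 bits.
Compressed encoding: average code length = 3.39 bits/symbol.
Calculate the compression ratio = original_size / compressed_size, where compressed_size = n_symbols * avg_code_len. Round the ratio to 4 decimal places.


original_size = n_symbols * orig_bits = 1836 * 8 = 14688 bits
compressed_size = n_symbols * avg_code_len = 1836 * 3.39 = 6224.04 bits
ratio = original_size / compressed_size = 14688 / 6224.04 = 2.3599

Compression ratio = 2.3599


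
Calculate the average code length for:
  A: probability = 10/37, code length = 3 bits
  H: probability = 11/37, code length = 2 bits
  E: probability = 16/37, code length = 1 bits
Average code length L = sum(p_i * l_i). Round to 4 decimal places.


Weighted contributions p_i * l_i:
  A: (10/37) * 3 = 30/37
  H: (11/37) * 2 = 22/37
  E: (16/37) * 1 = 16/37
Sum = (30 + 22 + 16)/37 = 68/37

L = 68/37 = 1.8378 bits/symbol


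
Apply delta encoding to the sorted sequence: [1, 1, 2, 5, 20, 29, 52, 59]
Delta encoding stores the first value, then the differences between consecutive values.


First value: 1
Deltas:
  1 - 1 = 0
  2 - 1 = 1
  5 - 2 = 3
  20 - 5 = 15
  29 - 20 = 9
  52 - 29 = 23
  59 - 52 = 7


Delta encoded: [1, 0, 1, 3, 15, 9, 23, 7]


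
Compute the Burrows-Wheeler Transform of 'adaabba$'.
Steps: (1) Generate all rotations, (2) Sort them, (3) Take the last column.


Rotations (sorted):
  0: $adaabba -> last char: a
  1: a$adaabb -> last char: b
  2: aabba$ad -> last char: d
  3: abba$ada -> last char: a
  4: adaabba$ -> last char: $
  5: ba$adaab -> last char: b
  6: bba$adaa -> last char: a
  7: daabba$a -> last char: a


BWT = abda$baa


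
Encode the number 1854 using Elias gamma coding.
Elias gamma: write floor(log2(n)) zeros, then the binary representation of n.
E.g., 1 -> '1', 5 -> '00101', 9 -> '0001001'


num_bits = floor(log2(1854)) + 1 = 11
leading_zeros = num_bits - 1 = 10
binary(1854) = 11100111110

Elias gamma(1854) = '0000000000' + '11100111110' = 000000000011100111110 (21 bits)


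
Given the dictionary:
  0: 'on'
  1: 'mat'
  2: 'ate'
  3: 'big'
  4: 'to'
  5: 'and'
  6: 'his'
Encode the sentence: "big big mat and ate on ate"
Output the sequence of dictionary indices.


Look up each word in the dictionary:
  'big' -> 3
  'big' -> 3
  'mat' -> 1
  'and' -> 5
  'ate' -> 2
  'on' -> 0
  'ate' -> 2

Encoded: [3, 3, 1, 5, 2, 0, 2]


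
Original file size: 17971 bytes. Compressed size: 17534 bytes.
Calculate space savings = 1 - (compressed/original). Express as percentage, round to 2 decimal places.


ratio = compressed/original = 17534/17971 = 0.975683
savings = 1 - ratio = 1 - 0.975683 = 0.024317
as a percentage: 0.024317 * 100 = 2.43%

Space savings = 1 - 17534/17971 = 2.43%


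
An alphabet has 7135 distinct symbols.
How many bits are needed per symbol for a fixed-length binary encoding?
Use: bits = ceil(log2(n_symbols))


log2(7135) = 12.8007
Bracket: 2^12 = 4096 < 7135 <= 2^13 = 8192
So ceil(log2(7135)) = 13

bits = ceil(log2(7135)) = ceil(12.8007) = 13 bits


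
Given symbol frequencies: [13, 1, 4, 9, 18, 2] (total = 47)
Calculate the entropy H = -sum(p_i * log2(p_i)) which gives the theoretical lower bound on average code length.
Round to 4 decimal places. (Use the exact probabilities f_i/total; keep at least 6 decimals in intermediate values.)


Per-symbol terms -p_i * log2(p_i) with p_i = f_i/47:
  p = 13/47 = 0.276596: log2(p) = -1.854149, -p*log2(p) = 0.512850
  p = 1/47 = 0.021277: log2(p) = -5.554589, -p*log2(p) = 0.118183
  p = 4/47 = 0.085106: log2(p) = -3.554589, -p*log2(p) = 0.302518
  p = 9/47 = 0.191489: log2(p) = -2.384664, -p*log2(p) = 0.456638
  p = 18/47 = 0.382979: log2(p) = -1.384664, -p*log2(p) = 0.530297
  p = 2/47 = 0.042553: log2(p) = -4.554589, -p*log2(p) = 0.193812
H = 0.512850 + 0.118183 + 0.302518 + 0.456638 + 0.530297 + 0.193812 = 2.114298

H = 2.1143 bits/symbol


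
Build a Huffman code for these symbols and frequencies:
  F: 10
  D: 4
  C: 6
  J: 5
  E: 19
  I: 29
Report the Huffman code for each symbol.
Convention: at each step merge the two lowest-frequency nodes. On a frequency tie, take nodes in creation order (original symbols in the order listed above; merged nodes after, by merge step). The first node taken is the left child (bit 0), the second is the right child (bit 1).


Huffman tree construction:
Step 1: Merge D(4) + J(5) = 9
Step 2: Merge C(6) + (D+J)(9) = 15
Step 3: Merge F(10) + (C+(D+J))(15) = 25
Step 4: Merge E(19) + (F+(C+(D+J)))(25) = 44
Step 5: Merge I(29) + (E+(F+(C+(D+J))))(44) = 73
Read each symbol's code off the tree from the root (left child = 0, right child = 1).

Codes:
  F: 110 (length 3)
  D: 11110 (length 5)
  C: 1110 (length 4)
  J: 11111 (length 5)
  E: 10 (length 2)
  I: 0 (length 1)
Average code length: 166/73 = 2.2740 bits/symbol


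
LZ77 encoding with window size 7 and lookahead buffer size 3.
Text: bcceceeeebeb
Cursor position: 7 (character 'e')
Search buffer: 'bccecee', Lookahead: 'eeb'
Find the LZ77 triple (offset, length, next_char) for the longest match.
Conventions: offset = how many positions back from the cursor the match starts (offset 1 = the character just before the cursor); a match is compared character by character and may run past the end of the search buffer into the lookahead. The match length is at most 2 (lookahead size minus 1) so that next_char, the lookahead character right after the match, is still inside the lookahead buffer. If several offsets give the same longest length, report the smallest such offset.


Try each offset into the search buffer:
  offset=1 (pos 6, char 'e'): match length 2
  offset=2 (pos 5, char 'e'): match length 2
  offset=3 (pos 4, char 'c'): match length 0
  offset=4 (pos 3, char 'e'): match length 1
  offset=5 (pos 2, char 'c'): match length 0
  offset=6 (pos 1, char 'c'): match length 0
  offset=7 (pos 0, char 'b'): match length 0
Longest match has length 2, found at offsets 1, 2; take the smallest, offset 1.
next_char = character at position 7 + 2 = 9 -> 'b'

Best match: offset=1, length=2 (matching 'ee' starting at position 6)
LZ77 triple: (1, 2, 'b')


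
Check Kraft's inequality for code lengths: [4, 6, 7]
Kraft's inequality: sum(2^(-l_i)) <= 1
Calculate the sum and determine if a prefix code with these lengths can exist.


Sum = 2^(-4) + 2^(-6) + 2^(-7)
    = 0.0625 + 0.015625 + 0.0078125
    = 11/128 = 0.0859375
Since 0.0859375 <= 1, Kraft's inequality IS satisfied.
A prefix code with these lengths CAN exist.

Kraft sum = 0.0859375. Satisfied.


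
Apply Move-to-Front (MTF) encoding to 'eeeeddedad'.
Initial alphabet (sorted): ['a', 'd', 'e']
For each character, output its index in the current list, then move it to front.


MTF encoding:
'e': index 2 in ['a', 'd', 'e'] -> ['e', 'a', 'd']
'e': index 0 in ['e', 'a', 'd'] -> ['e', 'a', 'd']
'e': index 0 in ['e', 'a', 'd'] -> ['e', 'a', 'd']
'e': index 0 in ['e', 'a', 'd'] -> ['e', 'a', 'd']
'd': index 2 in ['e', 'a', 'd'] -> ['d', 'e', 'a']
'd': index 0 in ['d', 'e', 'a'] -> ['d', 'e', 'a']
'e': index 1 in ['d', 'e', 'a'] -> ['e', 'd', 'a']
'd': index 1 in ['e', 'd', 'a'] -> ['d', 'e', 'a']
'a': index 2 in ['d', 'e', 'a'] -> ['a', 'd', 'e']
'd': index 1 in ['a', 'd', 'e'] -> ['d', 'a', 'e']


Output: [2, 0, 0, 0, 2, 0, 1, 1, 2, 1]


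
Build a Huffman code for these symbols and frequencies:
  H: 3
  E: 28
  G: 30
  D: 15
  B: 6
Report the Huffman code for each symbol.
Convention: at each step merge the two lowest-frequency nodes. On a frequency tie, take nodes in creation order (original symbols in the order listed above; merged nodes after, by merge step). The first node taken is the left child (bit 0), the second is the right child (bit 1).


Huffman tree construction:
Step 1: Merge H(3) + B(6) = 9
Step 2: Merge (H+B)(9) + D(15) = 24
Step 3: Merge ((H+B)+D)(24) + E(28) = 52
Step 4: Merge G(30) + (((H+B)+D)+E)(52) = 82
Read each symbol's code off the tree from the root (left child = 0, right child = 1).

Codes:
  H: 1000 (length 4)
  E: 11 (length 2)
  G: 0 (length 1)
  D: 101 (length 3)
  B: 1001 (length 4)
Average code length: 167/82 = 2.0366 bits/symbol


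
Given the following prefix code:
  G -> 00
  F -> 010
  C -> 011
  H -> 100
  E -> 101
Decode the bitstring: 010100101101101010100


Decoding step by step:
Bits 010 -> F
Bits 100 -> H
Bits 101 -> E
Bits 101 -> E
Bits 101 -> E
Bits 010 -> F
Bits 100 -> H


Decoded message: FHEEEFH


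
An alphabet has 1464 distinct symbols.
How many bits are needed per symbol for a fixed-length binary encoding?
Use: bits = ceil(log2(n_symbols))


log2(1464) = 10.5157
Bracket: 2^10 = 1024 < 1464 <= 2^11 = 2048
So ceil(log2(1464)) = 11

bits = ceil(log2(1464)) = ceil(10.5157) = 11 bits


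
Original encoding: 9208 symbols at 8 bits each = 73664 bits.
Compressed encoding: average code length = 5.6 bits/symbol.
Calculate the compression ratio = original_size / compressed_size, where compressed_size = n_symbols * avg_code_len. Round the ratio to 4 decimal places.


original_size = n_symbols * orig_bits = 9208 * 8 = 73664 bits
compressed_size = n_symbols * avg_code_len = 9208 * 5.6 = 51564.8 bits
ratio = original_size / compressed_size = 73664 / 51564.8 = 1.4286

Compression ratio = 1.4286


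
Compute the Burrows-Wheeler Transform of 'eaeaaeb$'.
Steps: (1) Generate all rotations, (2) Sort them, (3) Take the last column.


Rotations (sorted):
  0: $eaeaaeb -> last char: b
  1: aaeb$eae -> last char: e
  2: aeaaeb$e -> last char: e
  3: aeb$eaea -> last char: a
  4: b$eaeaae -> last char: e
  5: eaaeb$ea -> last char: a
  6: eaeaaeb$ -> last char: $
  7: eb$eaeaa -> last char: a


BWT = beeaea$a


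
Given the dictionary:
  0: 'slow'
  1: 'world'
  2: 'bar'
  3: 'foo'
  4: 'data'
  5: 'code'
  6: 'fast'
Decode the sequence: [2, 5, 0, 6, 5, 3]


Look up each index in the dictionary:
  2 -> 'bar'
  5 -> 'code'
  0 -> 'slow'
  6 -> 'fast'
  5 -> 'code'
  3 -> 'foo'

Decoded: "bar code slow fast code foo"


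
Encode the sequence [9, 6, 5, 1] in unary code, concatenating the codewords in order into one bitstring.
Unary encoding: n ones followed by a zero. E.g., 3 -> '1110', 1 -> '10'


Encode each number as n ones followed by a terminating 0:
  9 -> 1111111110 (10 bits)
  6 -> 1111110 (7 bits)
  5 -> 111110 (6 bits)
  1 -> 10 (2 bits)
Total length = 10 + 7 + 6 + 2 = 25 bits.

Unary([9, 6, 5, 1]) = 1111111110111111011111010 (25 bits)


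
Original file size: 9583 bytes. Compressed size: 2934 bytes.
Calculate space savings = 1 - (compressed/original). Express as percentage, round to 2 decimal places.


ratio = compressed/original = 2934/9583 = 0.306167
savings = 1 - ratio = 1 - 0.306167 = 0.693833
as a percentage: 0.693833 * 100 = 69.38%

Space savings = 1 - 2934/9583 = 69.38%


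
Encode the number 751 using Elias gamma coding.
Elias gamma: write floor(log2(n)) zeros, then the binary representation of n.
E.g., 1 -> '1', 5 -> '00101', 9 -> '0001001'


num_bits = floor(log2(751)) + 1 = 10
leading_zeros = num_bits - 1 = 9
binary(751) = 1011101111

Elias gamma(751) = '000000000' + '1011101111' = 0000000001011101111 (19 bits)


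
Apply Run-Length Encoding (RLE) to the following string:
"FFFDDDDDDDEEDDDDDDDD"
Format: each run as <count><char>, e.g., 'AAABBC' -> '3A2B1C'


Scanning runs left to right:
  i=0: run of 'F' x 3 -> '3F'
  i=3: run of 'D' x 7 -> '7D'
  i=10: run of 'E' x 2 -> '2E'
  i=12: run of 'D' x 8 -> '8D'

RLE = 3F7D2E8D


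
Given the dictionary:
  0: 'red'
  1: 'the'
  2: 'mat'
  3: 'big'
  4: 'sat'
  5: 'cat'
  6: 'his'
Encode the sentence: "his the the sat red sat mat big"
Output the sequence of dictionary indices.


Look up each word in the dictionary:
  'his' -> 6
  'the' -> 1
  'the' -> 1
  'sat' -> 4
  'red' -> 0
  'sat' -> 4
  'mat' -> 2
  'big' -> 3

Encoded: [6, 1, 1, 4, 0, 4, 2, 3]


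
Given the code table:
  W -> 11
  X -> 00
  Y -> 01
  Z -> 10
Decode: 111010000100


Decoding:
11 -> W
10 -> Z
10 -> Z
00 -> X
01 -> Y
00 -> X


Result: WZZXYX


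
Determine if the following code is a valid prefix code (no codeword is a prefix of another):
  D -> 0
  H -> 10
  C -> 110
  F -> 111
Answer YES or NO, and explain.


Checking each pair (does one codeword prefix another?):
  D='0' vs H='10': no prefix
  D='0' vs C='110': no prefix
  D='0' vs F='111': no prefix
  H='10' vs D='0': no prefix
  H='10' vs C='110': no prefix
  H='10' vs F='111': no prefix
  C='110' vs D='0': no prefix
  C='110' vs H='10': no prefix
  C='110' vs F='111': no prefix
  F='111' vs D='0': no prefix
  F='111' vs H='10': no prefix
  F='111' vs C='110': no prefix
No violation found over all pairs.

YES -- this is a valid prefix code. No codeword is a prefix of any other codeword.


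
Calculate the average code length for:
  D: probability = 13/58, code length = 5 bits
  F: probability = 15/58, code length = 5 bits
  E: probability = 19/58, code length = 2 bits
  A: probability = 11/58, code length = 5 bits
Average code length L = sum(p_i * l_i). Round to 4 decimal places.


Weighted contributions p_i * l_i:
  D: (13/58) * 5 = 65/58
  F: (15/58) * 5 = 75/58
  E: (19/58) * 2 = 38/58
  A: (11/58) * 5 = 55/58
Sum = (65 + 75 + 38 + 55)/58 = 233/58

L = 233/58 = 4.0172 bits/symbol


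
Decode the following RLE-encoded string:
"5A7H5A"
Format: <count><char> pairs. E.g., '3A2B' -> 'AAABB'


Expanding each <count><char> pair:
  5A -> 'AAAAA'
  7H -> 'HHHHHHH'
  5A -> 'AAAAA'

Decoded = AAAAAHHHHHHHAAAAA


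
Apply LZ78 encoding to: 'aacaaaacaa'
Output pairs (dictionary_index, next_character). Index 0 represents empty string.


LZ78 encoding steps:
Dictionary: {0: ''}
Step 1: w='' (idx 0), next='a' -> output (0, 'a'), add 'a' as idx 1
Step 2: w='a' (idx 1), next='c' -> output (1, 'c'), add 'ac' as idx 2
Step 3: w='a' (idx 1), next='a' -> output (1, 'a'), add 'aa' as idx 3
Step 4: w='aa' (idx 3), next='c' -> output (3, 'c'), add 'aac' as idx 4
Step 5: w='aa' (idx 3), end of input -> output (3, '')


Encoded: [(0, 'a'), (1, 'c'), (1, 'a'), (3, 'c'), (3, '')]


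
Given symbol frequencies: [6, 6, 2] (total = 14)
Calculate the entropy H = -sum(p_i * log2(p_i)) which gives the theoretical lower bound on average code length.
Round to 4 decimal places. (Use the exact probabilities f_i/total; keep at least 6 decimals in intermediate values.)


Per-symbol terms -p_i * log2(p_i) with p_i = f_i/14:
  p = 6/14 = 0.428571: log2(p) = -1.222392, -p*log2(p) = 0.523882
  p = 6/14 = 0.428571: log2(p) = -1.222392, -p*log2(p) = 0.523882
  p = 2/14 = 0.142857: log2(p) = -2.807355, -p*log2(p) = 0.401051
H = 0.523882 + 0.523882 + 0.401051 = 1.448815

H = 1.4488 bits/symbol


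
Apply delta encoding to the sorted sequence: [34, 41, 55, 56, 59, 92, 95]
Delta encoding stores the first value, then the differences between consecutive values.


First value: 34
Deltas:
  41 - 34 = 7
  55 - 41 = 14
  56 - 55 = 1
  59 - 56 = 3
  92 - 59 = 33
  95 - 92 = 3


Delta encoded: [34, 7, 14, 1, 3, 33, 3]


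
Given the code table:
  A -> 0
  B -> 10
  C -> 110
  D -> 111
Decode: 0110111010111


Decoding:
0 -> A
110 -> C
111 -> D
0 -> A
10 -> B
111 -> D


Result: ACDABD


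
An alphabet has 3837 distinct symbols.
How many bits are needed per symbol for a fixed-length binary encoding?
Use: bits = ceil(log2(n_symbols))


log2(3837) = 11.9058
Bracket: 2^11 = 2048 < 3837 <= 2^12 = 4096
So ceil(log2(3837)) = 12

bits = ceil(log2(3837)) = ceil(11.9058) = 12 bits


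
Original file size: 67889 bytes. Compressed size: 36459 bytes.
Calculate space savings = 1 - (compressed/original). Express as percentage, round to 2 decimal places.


ratio = compressed/original = 36459/67889 = 0.537038
savings = 1 - ratio = 1 - 0.537038 = 0.462962
as a percentage: 0.462962 * 100 = 46.3%

Space savings = 1 - 36459/67889 = 46.3%


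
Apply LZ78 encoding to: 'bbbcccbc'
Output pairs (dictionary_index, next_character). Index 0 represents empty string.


LZ78 encoding steps:
Dictionary: {0: ''}
Step 1: w='' (idx 0), next='b' -> output (0, 'b'), add 'b' as idx 1
Step 2: w='b' (idx 1), next='b' -> output (1, 'b'), add 'bb' as idx 2
Step 3: w='' (idx 0), next='c' -> output (0, 'c'), add 'c' as idx 3
Step 4: w='c' (idx 3), next='c' -> output (3, 'c'), add 'cc' as idx 4
Step 5: w='b' (idx 1), next='c' -> output (1, 'c'), add 'bc' as idx 5


Encoded: [(0, 'b'), (1, 'b'), (0, 'c'), (3, 'c'), (1, 'c')]


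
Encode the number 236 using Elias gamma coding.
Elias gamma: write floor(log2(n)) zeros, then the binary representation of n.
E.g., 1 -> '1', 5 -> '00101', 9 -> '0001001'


num_bits = floor(log2(236)) + 1 = 8
leading_zeros = num_bits - 1 = 7
binary(236) = 11101100

Elias gamma(236) = '0000000' + '11101100' = 000000011101100 (15 bits)


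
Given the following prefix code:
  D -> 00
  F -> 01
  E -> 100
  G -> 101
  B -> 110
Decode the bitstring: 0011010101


Decoding step by step:
Bits 00 -> D
Bits 110 -> B
Bits 101 -> G
Bits 01 -> F


Decoded message: DBGF


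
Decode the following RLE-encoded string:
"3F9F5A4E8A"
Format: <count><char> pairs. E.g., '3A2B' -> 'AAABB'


Expanding each <count><char> pair:
  3F -> 'FFF'
  9F -> 'FFFFFFFFF'
  5A -> 'AAAAA'
  4E -> 'EEEE'
  8A -> 'AAAAAAAA'

Decoded = FFFFFFFFFFFFAAAAAEEEEAAAAAAAA


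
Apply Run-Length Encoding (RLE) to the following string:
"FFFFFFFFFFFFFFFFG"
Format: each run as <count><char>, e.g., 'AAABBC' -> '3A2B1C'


Scanning runs left to right:
  i=0: run of 'F' x 16 -> '16F'
  i=16: run of 'G' x 1 -> '1G'

RLE = 16F1G


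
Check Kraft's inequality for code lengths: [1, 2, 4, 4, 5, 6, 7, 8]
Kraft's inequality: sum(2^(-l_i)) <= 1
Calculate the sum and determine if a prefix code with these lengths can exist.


Sum = 2^(-1) + 2^(-2) + 2^(-4) + 2^(-4) + 2^(-5) + 2^(-6) + 2^(-7) + 2^(-8)
    = 0.5 + 0.25 + 0.0625 + 0.0625 + 0.03125 + 0.015625 + 0.0078125 + 0.00390625
    = 239/256 = 0.93359375
Since 0.93359375 <= 1, Kraft's inequality IS satisfied.
A prefix code with these lengths CAN exist.

Kraft sum = 0.93359375. Satisfied.


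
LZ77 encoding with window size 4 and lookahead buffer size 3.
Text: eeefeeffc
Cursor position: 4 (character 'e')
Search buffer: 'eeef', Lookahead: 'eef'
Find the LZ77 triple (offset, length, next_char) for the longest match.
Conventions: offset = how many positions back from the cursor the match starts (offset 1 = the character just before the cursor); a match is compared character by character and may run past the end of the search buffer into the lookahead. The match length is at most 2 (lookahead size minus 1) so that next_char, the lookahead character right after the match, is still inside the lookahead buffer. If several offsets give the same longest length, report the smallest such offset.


Try each offset into the search buffer:
  offset=1 (pos 3, char 'f'): match length 0
  offset=2 (pos 2, char 'e'): match length 1
  offset=3 (pos 1, char 'e'): match length 2
  offset=4 (pos 0, char 'e'): match length 2
Longest match has length 2, found at offsets 3, 4; take the smallest, offset 3.
next_char = character at position 4 + 2 = 6 -> 'f'

Best match: offset=3, length=2 (matching 'ee' starting at position 1)
LZ77 triple: (3, 2, 'f')


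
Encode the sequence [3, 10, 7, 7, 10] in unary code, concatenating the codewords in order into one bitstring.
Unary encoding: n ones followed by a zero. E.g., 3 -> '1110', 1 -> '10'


Encode each number as n ones followed by a terminating 0:
  3 -> 1110 (4 bits)
  10 -> 11111111110 (11 bits)
  7 -> 11111110 (8 bits)
  7 -> 11111110 (8 bits)
  10 -> 11111111110 (11 bits)
Total length = 4 + 11 + 8 + 8 + 11 = 42 bits.

Unary([3, 10, 7, 7, 10]) = 111011111111110111111101111111011111111110 (42 bits)


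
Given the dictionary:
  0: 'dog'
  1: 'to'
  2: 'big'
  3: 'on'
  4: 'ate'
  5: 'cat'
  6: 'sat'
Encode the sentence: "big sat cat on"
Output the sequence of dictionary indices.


Look up each word in the dictionary:
  'big' -> 2
  'sat' -> 6
  'cat' -> 5
  'on' -> 3

Encoded: [2, 6, 5, 3]


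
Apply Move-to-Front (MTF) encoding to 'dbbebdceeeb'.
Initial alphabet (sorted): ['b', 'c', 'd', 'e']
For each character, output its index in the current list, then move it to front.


MTF encoding:
'd': index 2 in ['b', 'c', 'd', 'e'] -> ['d', 'b', 'c', 'e']
'b': index 1 in ['d', 'b', 'c', 'e'] -> ['b', 'd', 'c', 'e']
'b': index 0 in ['b', 'd', 'c', 'e'] -> ['b', 'd', 'c', 'e']
'e': index 3 in ['b', 'd', 'c', 'e'] -> ['e', 'b', 'd', 'c']
'b': index 1 in ['e', 'b', 'd', 'c'] -> ['b', 'e', 'd', 'c']
'd': index 2 in ['b', 'e', 'd', 'c'] -> ['d', 'b', 'e', 'c']
'c': index 3 in ['d', 'b', 'e', 'c'] -> ['c', 'd', 'b', 'e']
'e': index 3 in ['c', 'd', 'b', 'e'] -> ['e', 'c', 'd', 'b']
'e': index 0 in ['e', 'c', 'd', 'b'] -> ['e', 'c', 'd', 'b']
'e': index 0 in ['e', 'c', 'd', 'b'] -> ['e', 'c', 'd', 'b']
'b': index 3 in ['e', 'c', 'd', 'b'] -> ['b', 'e', 'c', 'd']


Output: [2, 1, 0, 3, 1, 2, 3, 3, 0, 0, 3]


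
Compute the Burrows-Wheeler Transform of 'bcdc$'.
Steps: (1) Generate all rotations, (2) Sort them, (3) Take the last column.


Rotations (sorted):
  0: $bcdc -> last char: c
  1: bcdc$ -> last char: $
  2: c$bcd -> last char: d
  3: cdc$b -> last char: b
  4: dc$bc -> last char: c


BWT = c$dbc


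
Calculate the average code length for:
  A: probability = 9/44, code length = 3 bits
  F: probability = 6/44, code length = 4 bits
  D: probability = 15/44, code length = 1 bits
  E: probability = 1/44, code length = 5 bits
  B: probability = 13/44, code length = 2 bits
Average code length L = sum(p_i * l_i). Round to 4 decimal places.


Weighted contributions p_i * l_i:
  A: (9/44) * 3 = 27/44
  F: (6/44) * 4 = 24/44
  D: (15/44) * 1 = 15/44
  E: (1/44) * 5 = 5/44
  B: (13/44) * 2 = 26/44
Sum = (27 + 24 + 15 + 5 + 26)/44 = 97/44

L = 97/44 = 2.2045 bits/symbol


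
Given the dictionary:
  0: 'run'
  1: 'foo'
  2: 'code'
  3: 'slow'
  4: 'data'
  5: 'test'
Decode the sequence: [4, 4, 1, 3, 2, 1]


Look up each index in the dictionary:
  4 -> 'data'
  4 -> 'data'
  1 -> 'foo'
  3 -> 'slow'
  2 -> 'code'
  1 -> 'foo'

Decoded: "data data foo slow code foo"


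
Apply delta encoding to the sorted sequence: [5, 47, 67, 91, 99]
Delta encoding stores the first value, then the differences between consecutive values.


First value: 5
Deltas:
  47 - 5 = 42
  67 - 47 = 20
  91 - 67 = 24
  99 - 91 = 8


Delta encoded: [5, 42, 20, 24, 8]


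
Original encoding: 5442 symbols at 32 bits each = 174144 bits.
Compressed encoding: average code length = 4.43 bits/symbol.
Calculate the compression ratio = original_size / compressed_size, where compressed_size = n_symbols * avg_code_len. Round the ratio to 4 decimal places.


original_size = n_symbols * orig_bits = 5442 * 32 = 174144 bits
compressed_size = n_symbols * avg_code_len = 5442 * 4.43 = 24108.06 bits
ratio = original_size / compressed_size = 174144 / 24108.06 = 7.2235

Compression ratio = 7.2235


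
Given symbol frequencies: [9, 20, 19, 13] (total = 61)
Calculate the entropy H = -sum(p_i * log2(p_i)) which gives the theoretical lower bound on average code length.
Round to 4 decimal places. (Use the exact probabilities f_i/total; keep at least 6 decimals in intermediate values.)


Per-symbol terms -p_i * log2(p_i) with p_i = f_i/61:
  p = 9/61 = 0.147541: log2(p) = -2.760812, -p*log2(p) = 0.407333
  p = 20/61 = 0.327869: log2(p) = -1.608809, -p*log2(p) = 0.527478
  p = 19/61 = 0.311475: log2(p) = -1.682810, -p*log2(p) = 0.524154
  p = 13/61 = 0.213115: log2(p) = -2.230298, -p*log2(p) = 0.475309
H = 0.407333 + 0.527478 + 0.524154 + 0.475309 = 1.934274

H = 1.9343 bits/symbol


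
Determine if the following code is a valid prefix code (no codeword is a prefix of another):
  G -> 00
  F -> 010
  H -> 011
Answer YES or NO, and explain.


Checking each pair (does one codeword prefix another?):
  G='00' vs F='010': no prefix
  G='00' vs H='011': no prefix
  F='010' vs G='00': no prefix
  F='010' vs H='011': no prefix
  H='011' vs G='00': no prefix
  H='011' vs F='010': no prefix
No violation found over all pairs.

YES -- this is a valid prefix code. No codeword is a prefix of any other codeword.


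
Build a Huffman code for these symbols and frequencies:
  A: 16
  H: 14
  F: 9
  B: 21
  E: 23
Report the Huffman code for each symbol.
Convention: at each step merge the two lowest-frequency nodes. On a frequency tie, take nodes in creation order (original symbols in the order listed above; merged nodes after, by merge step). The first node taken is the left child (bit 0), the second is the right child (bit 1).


Huffman tree construction:
Step 1: Merge F(9) + H(14) = 23
Step 2: Merge A(16) + B(21) = 37
Step 3: Merge E(23) + (F+H)(23) = 46
Step 4: Merge (A+B)(37) + (E+(F+H))(46) = 83
Read each symbol's code off the tree from the root (left child = 0, right child = 1).

Codes:
  A: 00 (length 2)
  H: 111 (length 3)
  F: 110 (length 3)
  B: 01 (length 2)
  E: 10 (length 2)
Average code length: 189/83 = 2.2771 bits/symbol


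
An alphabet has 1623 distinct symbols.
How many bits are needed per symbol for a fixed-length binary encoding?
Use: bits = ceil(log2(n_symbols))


log2(1623) = 10.6644
Bracket: 2^10 = 1024 < 1623 <= 2^11 = 2048
So ceil(log2(1623)) = 11

bits = ceil(log2(1623)) = ceil(10.6644) = 11 bits


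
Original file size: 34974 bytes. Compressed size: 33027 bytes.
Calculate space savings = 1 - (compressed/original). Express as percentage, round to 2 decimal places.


ratio = compressed/original = 33027/34974 = 0.94433
savings = 1 - ratio = 1 - 0.94433 = 0.05567
as a percentage: 0.05567 * 100 = 5.57%

Space savings = 1 - 33027/34974 = 5.57%


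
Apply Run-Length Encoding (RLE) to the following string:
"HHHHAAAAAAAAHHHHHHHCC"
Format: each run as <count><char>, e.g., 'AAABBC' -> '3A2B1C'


Scanning runs left to right:
  i=0: run of 'H' x 4 -> '4H'
  i=4: run of 'A' x 8 -> '8A'
  i=12: run of 'H' x 7 -> '7H'
  i=19: run of 'C' x 2 -> '2C'

RLE = 4H8A7H2C


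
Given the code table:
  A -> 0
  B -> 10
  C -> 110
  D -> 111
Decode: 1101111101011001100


Decoding:
110 -> C
111 -> D
110 -> C
10 -> B
110 -> C
0 -> A
110 -> C
0 -> A


Result: CDCBCACA


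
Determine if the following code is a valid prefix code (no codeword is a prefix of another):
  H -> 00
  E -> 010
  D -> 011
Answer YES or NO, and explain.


Checking each pair (does one codeword prefix another?):
  H='00' vs E='010': no prefix
  H='00' vs D='011': no prefix
  E='010' vs H='00': no prefix
  E='010' vs D='011': no prefix
  D='011' vs H='00': no prefix
  D='011' vs E='010': no prefix
No violation found over all pairs.

YES -- this is a valid prefix code. No codeword is a prefix of any other codeword.


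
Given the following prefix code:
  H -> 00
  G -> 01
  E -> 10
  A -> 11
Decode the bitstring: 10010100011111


Decoding step by step:
Bits 10 -> E
Bits 01 -> G
Bits 01 -> G
Bits 00 -> H
Bits 01 -> G
Bits 11 -> A
Bits 11 -> A


Decoded message: EGGHGAA


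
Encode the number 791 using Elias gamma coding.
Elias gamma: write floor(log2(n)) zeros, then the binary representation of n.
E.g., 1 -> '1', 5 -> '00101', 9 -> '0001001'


num_bits = floor(log2(791)) + 1 = 10
leading_zeros = num_bits - 1 = 9
binary(791) = 1100010111

Elias gamma(791) = '000000000' + '1100010111' = 0000000001100010111 (19 bits)


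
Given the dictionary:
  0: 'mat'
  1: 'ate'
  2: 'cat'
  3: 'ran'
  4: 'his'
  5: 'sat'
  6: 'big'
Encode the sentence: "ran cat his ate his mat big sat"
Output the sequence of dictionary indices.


Look up each word in the dictionary:
  'ran' -> 3
  'cat' -> 2
  'his' -> 4
  'ate' -> 1
  'his' -> 4
  'mat' -> 0
  'big' -> 6
  'sat' -> 5

Encoded: [3, 2, 4, 1, 4, 0, 6, 5]
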